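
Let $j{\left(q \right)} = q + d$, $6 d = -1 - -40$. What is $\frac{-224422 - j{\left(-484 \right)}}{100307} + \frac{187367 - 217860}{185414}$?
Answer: $- \frac{22290553437}{9299161049} \approx -2.397$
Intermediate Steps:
$d = \frac{13}{2}$ ($d = \frac{-1 - -40}{6} = \frac{-1 + 40}{6} = \frac{1}{6} \cdot 39 = \frac{13}{2} \approx 6.5$)
$j{\left(q \right)} = \frac{13}{2} + q$ ($j{\left(q \right)} = q + \frac{13}{2} = \frac{13}{2} + q$)
$\frac{-224422 - j{\left(-484 \right)}}{100307} + \frac{187367 - 217860}{185414} = \frac{-224422 - \left(\frac{13}{2} - 484\right)}{100307} + \frac{187367 - 217860}{185414} = \left(-224422 - - \frac{955}{2}\right) \frac{1}{100307} - \frac{30493}{185414} = \left(-224422 + \frac{955}{2}\right) \frac{1}{100307} - \frac{30493}{185414} = \left(- \frac{447889}{2}\right) \frac{1}{100307} - \frac{30493}{185414} = - \frac{447889}{200614} - \frac{30493}{185414} = - \frac{22290553437}{9299161049}$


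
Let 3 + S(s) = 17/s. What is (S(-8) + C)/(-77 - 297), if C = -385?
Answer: 3121/2992 ≈ 1.0431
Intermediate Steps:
S(s) = -3 + 17/s
(S(-8) + C)/(-77 - 297) = ((-3 + 17/(-8)) - 385)/(-77 - 297) = ((-3 + 17*(-⅛)) - 385)/(-374) = ((-3 - 17/8) - 385)*(-1/374) = (-41/8 - 385)*(-1/374) = -3121/8*(-1/374) = 3121/2992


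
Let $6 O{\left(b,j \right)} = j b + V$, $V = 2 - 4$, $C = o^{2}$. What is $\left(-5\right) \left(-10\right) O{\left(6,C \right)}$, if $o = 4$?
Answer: $\frac{2350}{3} \approx 783.33$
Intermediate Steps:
$C = 16$ ($C = 4^{2} = 16$)
$V = -2$
$O{\left(b,j \right)} = - \frac{1}{3} + \frac{b j}{6}$ ($O{\left(b,j \right)} = \frac{j b - 2}{6} = \frac{b j - 2}{6} = \frac{-2 + b j}{6} = - \frac{1}{3} + \frac{b j}{6}$)
$\left(-5\right) \left(-10\right) O{\left(6,C \right)} = \left(-5\right) \left(-10\right) \left(- \frac{1}{3} + \frac{1}{6} \cdot 6 \cdot 16\right) = 50 \left(- \frac{1}{3} + 16\right) = 50 \cdot \frac{47}{3} = \frac{2350}{3}$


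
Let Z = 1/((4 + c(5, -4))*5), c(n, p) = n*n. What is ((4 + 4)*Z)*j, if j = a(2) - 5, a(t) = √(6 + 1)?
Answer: -8/29 + 8*√7/145 ≈ -0.12989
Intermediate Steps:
c(n, p) = n²
a(t) = √7
j = -5 + √7 (j = √7 - 5 = -5 + √7 ≈ -2.3542)
Z = 1/145 (Z = 1/((4 + 5²)*5) = 1/((4 + 25)*5) = 1/(29*5) = 1/145 ≈ 0.0068966)
((4 + 4)*Z)*j = ((4 + 4)*(1/145))*(-5 + √7) = (8*(1/145))*(-5 + √7) = 8*(-5 + √7)/145 = -8/29 + 8*√7/145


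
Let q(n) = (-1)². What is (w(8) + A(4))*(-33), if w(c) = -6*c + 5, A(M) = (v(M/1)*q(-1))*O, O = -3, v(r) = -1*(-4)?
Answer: 1815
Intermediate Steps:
v(r) = 4
q(n) = 1
A(M) = -12 (A(M) = (4*1)*(-3) = 4*(-3) = -12)
w(c) = 5 - 6*c
(w(8) + A(4))*(-33) = ((5 - 6*8) - 12)*(-33) = ((5 - 48) - 12)*(-33) = (-43 - 12)*(-33) = -55*(-33) = 1815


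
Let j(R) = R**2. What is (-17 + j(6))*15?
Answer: 285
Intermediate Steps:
(-17 + j(6))*15 = (-17 + 6**2)*15 = (-17 + 36)*15 = 19*15 = 285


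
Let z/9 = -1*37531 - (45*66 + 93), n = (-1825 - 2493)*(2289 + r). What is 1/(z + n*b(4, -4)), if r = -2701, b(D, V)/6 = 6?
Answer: 1/63679230 ≈ 1.5704e-8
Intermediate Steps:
b(D, V) = 36 (b(D, V) = 6*6 = 36)
n = 1779016 (n = (-1825 - 2493)*(2289 - 2701) = -4318*(-412) = 1779016)
z = -365346 (z = 9*(-1*37531 - (45*66 + 93)) = 9*(-37531 - (2970 + 93)) = 9*(-37531 - 1*3063) = 9*(-37531 - 3063) = 9*(-40594) = -365346)
1/(z + n*b(4, -4)) = 1/(-365346 + 1779016*36) = 1/(-365346 + 64044576) = 1/63679230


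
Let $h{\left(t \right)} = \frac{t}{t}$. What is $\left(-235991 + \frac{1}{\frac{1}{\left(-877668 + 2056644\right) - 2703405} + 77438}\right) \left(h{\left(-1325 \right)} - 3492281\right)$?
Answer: $\frac{8844497062763168875760}{10731702991} \approx 8.2415 \cdot 10^{11}$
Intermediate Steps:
$h{\left(t \right)} = 1$
$\left(-235991 + \frac{1}{\frac{1}{\left(-877668 + 2056644\right) - 2703405} + 77438}\right) \left(h{\left(-1325 \right)} - 3492281\right) = \left(-235991 + \frac{1}{\frac{1}{\left(-877668 + 2056644\right) - 2703405} + 77438}\right) \left(1 - 3492281\right) = \left(-235991 + \frac{1}{\frac{1}{1178976 - 2703405} + 77438}\right) \left(-3492280\right) = \left(-235991 + \frac{1}{\frac{1}{-1524429} + 77438}\right) \left(-3492280\right) = \left(-235991 + \frac{1}{- \frac{1}{1524429} + 77438}\right) \left(-3492280\right) = \left(-235991 + \frac{1}{\frac{118048732901}{1524429}}\right) \left(-3492280\right) = \left(-235991 + \frac{1524429}{118048732901}\right) \left(-3492280\right) = \left(- \frac{27858438524515462}{118048732901}\right) \left(-3492280\right) = \frac{8844497062763168875760}{10731702991}$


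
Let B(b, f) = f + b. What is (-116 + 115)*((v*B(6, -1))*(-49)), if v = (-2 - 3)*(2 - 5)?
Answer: 3675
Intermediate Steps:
v = 15 (v = -5*(-3) = 15)
B(b, f) = b + f
(-116 + 115)*((v*B(6, -1))*(-49)) = (-116 + 115)*((15*(6 - 1))*(-49)) = -15*5*(-49) = -75*(-49) = -1*(-3675) = 3675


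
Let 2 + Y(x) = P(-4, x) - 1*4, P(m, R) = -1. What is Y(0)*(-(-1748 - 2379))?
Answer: -28889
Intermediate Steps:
Y(x) = -7 (Y(x) = -2 + (-1 - 1*4) = -2 + (-1 - 4) = -2 - 5 = -7)
Y(0)*(-(-1748 - 2379)) = -(-7)*(-1748 - 2379) = -(-7)*(-4127) = -7*4127 = -28889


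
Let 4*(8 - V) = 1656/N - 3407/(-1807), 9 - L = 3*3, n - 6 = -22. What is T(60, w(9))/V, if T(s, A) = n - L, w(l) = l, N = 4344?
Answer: -10466144/4862397 ≈ -2.1525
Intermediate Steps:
n = -16 (n = 6 - 22 = -16)
L = 0 (L = 9 - 3*3 = 9 - 1*9 = 9 - 9 = 0)
V = 4862397/654134 (V = 8 - (1656/4344 - 3407/(-1807))/4 = 8 - (1656*(1/4344) - 3407*(-1/1807))/4 = 8 - (69/181 + 3407/1807)/4 = 8 - ¼*741350/327067 = 8 - 370675/654134 = 4862397/654134 ≈ 7.4333)
T(s, A) = -16 (T(s, A) = -16 - 1*0 = -16 + 0 = -16)
T(60, w(9))/V = -16/4862397/654134 = -16*654134/4862397 = -10466144/4862397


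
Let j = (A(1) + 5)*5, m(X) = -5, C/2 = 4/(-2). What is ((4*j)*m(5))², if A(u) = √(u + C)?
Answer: 220000 + 100000*I*√3 ≈ 2.2e+5 + 1.7321e+5*I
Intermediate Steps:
C = -4 (C = 2*(4/(-2)) = 2*(4*(-½)) = 2*(-2) = -4)
A(u) = √(-4 + u) (A(u) = √(u - 4) = √(-4 + u))
j = 25 + 5*I*√3 (j = (√(-4 + 1) + 5)*5 = (√(-3) + 5)*5 = (I*√3 + 5)*5 = (5 + I*√3)*5 = 25 + 5*I*√3 ≈ 25.0 + 8.6602*I)
((4*j)*m(5))² = ((4*(25 + 5*I*√3))*(-5))² = ((100 + 20*I*√3)*(-5))² = (-500 - 100*I*√3)²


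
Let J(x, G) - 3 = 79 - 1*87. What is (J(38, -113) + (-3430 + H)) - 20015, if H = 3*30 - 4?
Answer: -23364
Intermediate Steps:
J(x, G) = -5 (J(x, G) = 3 + (79 - 1*87) = 3 + (79 - 87) = 3 - 8 = -5)
H = 86 (H = 90 - 4 = 86)
(J(38, -113) + (-3430 + H)) - 20015 = (-5 + (-3430 + 86)) - 20015 = (-5 - 3344) - 20015 = -3349 - 20015 = -23364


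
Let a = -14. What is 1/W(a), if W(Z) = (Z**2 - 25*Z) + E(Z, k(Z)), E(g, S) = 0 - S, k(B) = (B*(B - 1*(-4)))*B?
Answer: 1/2506 ≈ 0.00039904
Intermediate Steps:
k(B) = B**2*(4 + B) (k(B) = (B*(B + 4))*B = (B*(4 + B))*B = B**2*(4 + B))
E(g, S) = -S
W(Z) = Z**2 - 25*Z - Z**2*(4 + Z) (W(Z) = (Z**2 - 25*Z) - Z**2*(4 + Z) = Z**2 - 25*Z - Z**2*(4 + Z))
1/W(a) = 1/(-14*(-25 - 14 - 1*(-14)*(4 - 14))) = 1/(-14*(-25 - 14 - 1*(-14)*(-10))) = 1/(-14*(-25 - 14 - 140)) = 1/(-14*(-179)) = 1/2506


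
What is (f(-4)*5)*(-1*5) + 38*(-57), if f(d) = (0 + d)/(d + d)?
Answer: -4357/2 ≈ -2178.5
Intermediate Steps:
f(d) = ½ (f(d) = d/((2*d)) = d*(1/(2*d)) = ½)
(f(-4)*5)*(-1*5) + 38*(-57) = ((½)*5)*(-1*5) + 38*(-57) = (5/2)*(-5) - 2166 = -25/2 - 2166 = -4357/2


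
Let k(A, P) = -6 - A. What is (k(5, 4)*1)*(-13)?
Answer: 143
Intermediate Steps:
(k(5, 4)*1)*(-13) = ((-6 - 1*5)*1)*(-13) = ((-6 - 5)*1)*(-13) = -11*1*(-13) = -11*(-13) = 143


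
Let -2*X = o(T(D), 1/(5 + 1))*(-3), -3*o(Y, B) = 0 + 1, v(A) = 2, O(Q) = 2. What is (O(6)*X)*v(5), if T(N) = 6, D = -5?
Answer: -2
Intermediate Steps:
o(Y, B) = -⅓ (o(Y, B) = -(0 + 1)/3 = -⅓*1 = -⅓)
X = -½ (X = -(-1)*(-3)/6 = -½*1 = -½ ≈ -0.50000)
(O(6)*X)*v(5) = (2*(-½))*2 = -1*2 = -2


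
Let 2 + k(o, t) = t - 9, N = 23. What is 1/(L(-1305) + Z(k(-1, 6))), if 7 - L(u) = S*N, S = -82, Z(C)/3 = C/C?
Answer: 1/1896 ≈ 0.00052743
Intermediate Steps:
k(o, t) = -11 + t (k(o, t) = -2 + (t - 9) = -2 + (-9 + t) = -11 + t)
Z(C) = 3 (Z(C) = 3*(C/C) = 3*1 = 3)
L(u) = 1893 (L(u) = 7 - (-82)*23 = 7 - 1*(-1886) = 7 + 1886 = 1893)
1/(L(-1305) + Z(k(-1, 6))) = 1/(1893 + 3) = 1/1896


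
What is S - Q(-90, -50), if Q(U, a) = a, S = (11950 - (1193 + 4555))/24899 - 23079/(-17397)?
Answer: 1063854065/20627043 ≈ 51.576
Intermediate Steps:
S = 32501915/20627043 (S = (11950 - 1*5748)*(1/24899) - 23079*(-1/17397) = (11950 - 5748)*(1/24899) + 7693/5799 = 6202*(1/24899) + 7693/5799 = 886/3557 + 7693/5799 = 32501915/20627043 ≈ 1.5757)
S - Q(-90, -50) = 32501915/20627043 - 1*(-50) = 32501915/20627043 + 50 = 1063854065/20627043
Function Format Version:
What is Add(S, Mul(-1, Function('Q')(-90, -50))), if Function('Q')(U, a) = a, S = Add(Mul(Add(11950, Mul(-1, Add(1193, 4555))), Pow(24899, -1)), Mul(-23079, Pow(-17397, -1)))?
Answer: Rational(1063854065, 20627043) ≈ 51.576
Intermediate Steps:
S = Rational(32501915, 20627043) (S = Add(Mul(Add(11950, Mul(-1, 5748)), Rational(1, 24899)), Mul(-23079, Rational(-1, 17397))) = Add(Mul(Add(11950, -5748), Rational(1, 24899)), Rational(7693, 5799)) = Add(Mul(6202, Rational(1, 24899)), Rational(7693, 5799)) = Add(Rational(886, 3557), Rational(7693, 5799)) = Rational(32501915, 20627043) ≈ 1.5757)
Add(S, Mul(-1, Function('Q')(-90, -50))) = Add(Rational(32501915, 20627043), Mul(-1, -50)) = Add(Rational(32501915, 20627043), 50) = Rational(1063854065, 20627043)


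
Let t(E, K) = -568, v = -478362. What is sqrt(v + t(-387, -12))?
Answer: I*sqrt(478930) ≈ 692.05*I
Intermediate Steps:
sqrt(v + t(-387, -12)) = sqrt(-478362 - 568) = sqrt(-478930) = I*sqrt(478930)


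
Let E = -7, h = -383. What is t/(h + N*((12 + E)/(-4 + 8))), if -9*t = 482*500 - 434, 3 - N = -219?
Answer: 481132/1899 ≈ 253.36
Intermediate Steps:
N = 222 (N = 3 - 1*(-219) = 3 + 219 = 222)
t = -240566/9 (t = -(482*500 - 434)/9 = -(241000 - 434)/9 = -⅑*240566 = -240566/9 ≈ -26730.)
t/(h + N*((12 + E)/(-4 + 8))) = -240566/(9*(-383 + 222*((12 - 7)/(-4 + 8)))) = -240566/(9*(-383 + 222*(5/4))) = -240566/(9*(-383 + 555/2)) = -240566/(9*(-211/2)) = -240566/9*(-2/211) = 481132/1899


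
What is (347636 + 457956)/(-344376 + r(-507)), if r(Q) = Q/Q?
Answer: -805592/344375 ≈ -2.3393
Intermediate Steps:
r(Q) = 1
(347636 + 457956)/(-344376 + r(-507)) = (347636 + 457956)/(-344376 + 1) = 805592/(-344375) = 805592*(-1/344375) = -805592/344375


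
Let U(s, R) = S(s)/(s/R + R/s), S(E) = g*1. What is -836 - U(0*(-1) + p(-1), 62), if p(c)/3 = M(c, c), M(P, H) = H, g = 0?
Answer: -836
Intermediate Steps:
S(E) = 0 (S(E) = 0*1 = 0)
p(c) = 3*c
U(s, R) = 0 (U(s, R) = 0/(s/R + R/s) = 0/(R/s + s/R) = 0)
-836 - U(0*(-1) + p(-1), 62) = -836 - 1*0 = -836 + 0 = -836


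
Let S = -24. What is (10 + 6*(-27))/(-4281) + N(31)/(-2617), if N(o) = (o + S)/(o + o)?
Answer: 24632641/694609374 ≈ 0.035463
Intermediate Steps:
N(o) = (-24 + o)/(2*o) (N(o) = (o - 24)/(o + o) = (-24 + o)/((2*o)) = (-24 + o)*(1/(2*o)) = (-24 + o)/(2*o))
(10 + 6*(-27))/(-4281) + N(31)/(-2617) = (10 + 6*(-27))/(-4281) + ((½)*(-24 + 31)/31)/(-2617) = (10 - 162)*(-1/4281) + ((½)*(1/31)*7)*(-1/2617) = -152*(-1/4281) + (7/62)*(-1/2617) = 152/4281 - 7/162254 = 24632641/694609374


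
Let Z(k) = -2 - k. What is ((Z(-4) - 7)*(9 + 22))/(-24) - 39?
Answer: -781/24 ≈ -32.542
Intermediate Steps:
((Z(-4) - 7)*(9 + 22))/(-24) - 39 = (((-2 - 1*(-4)) - 7)*(9 + 22))/(-24) - 39 = (((-2 + 4) - 7)*31)*(-1/24) - 39 = ((2 - 7)*31)*(-1/24) - 39 = -5*31*(-1/24) - 39 = -155*(-1/24) - 39 = 155/24 - 39 = -781/24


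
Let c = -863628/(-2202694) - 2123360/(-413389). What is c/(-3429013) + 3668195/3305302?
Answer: 8990101027411434155529/8100725854433426333834 ≈ 1.1098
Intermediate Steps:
c = 2517063323566/455284734983 (c = -863628*(-1/2202694) - 2123360*(-1/413389) = 431814/1101347 + 2123360/413389 = 2517063323566/455284734983 ≈ 5.5285)
c/(-3429013) + 3668195/3305302 = (2517063323566/455284734983)/(-3429013) + 3668195/3305302 = (2517063323566/455284734983)*(-1/3429013) + 3668195*(1/3305302) = -2517063323566/1561177274958261779 + 3668195/3305302 = 8990101027411434155529/8100725854433426333834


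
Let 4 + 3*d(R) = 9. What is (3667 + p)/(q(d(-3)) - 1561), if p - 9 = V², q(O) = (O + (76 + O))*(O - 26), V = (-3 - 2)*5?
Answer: -38709/31423 ≈ -1.2319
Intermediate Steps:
d(R) = 5/3 (d(R) = -4/3 + (⅓)*9 = -4/3 + 3 = 5/3)
V = -25 (V = -5*5 = -25)
q(O) = (-26 + O)*(76 + 2*O) (q(O) = (76 + 2*O)*(-26 + O) = (-26 + O)*(76 + 2*O))
p = 634 (p = 9 + (-25)² = 9 + 625 = 634)
(3667 + p)/(q(d(-3)) - 1561) = (3667 + 634)/((-1976 + 2*(5/3)² + 24*(5/3)) - 1561) = 4301/((-1976 + 2*(25/9) + 40) - 1561) = 4301/((-1976 + 50/9 + 40) - 1561) = 4301/(-17374/9 - 1561) = 4301/(-31423/9) = 4301*(-9/31423) = -38709/31423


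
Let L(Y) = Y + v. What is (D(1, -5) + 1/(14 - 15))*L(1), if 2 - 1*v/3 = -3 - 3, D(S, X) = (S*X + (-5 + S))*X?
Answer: 1100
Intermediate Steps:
D(S, X) = X*(-5 + S + S*X) (D(S, X) = (-5 + S + S*X)*X = X*(-5 + S + S*X))
v = 24 (v = 6 - 3*(-3 - 3) = 6 - 3*(-6) = 6 + 18 = 24)
L(Y) = 24 + Y (L(Y) = Y + 24 = 24 + Y)
(D(1, -5) + 1/(14 - 15))*L(1) = (-5*(-5 + 1 + 1*(-5)) + 1/(14 - 15))*(24 + 1) = (-5*(-5 + 1 - 5) + 1/(-1))*25 = (-5*(-9) - 1)*25 = (45 - 1)*25 = 44*25 = 1100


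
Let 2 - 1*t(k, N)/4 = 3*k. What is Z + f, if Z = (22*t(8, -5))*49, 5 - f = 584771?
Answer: -679630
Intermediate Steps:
f = -584766 (f = 5 - 1*584771 = 5 - 584771 = -584766)
t(k, N) = 8 - 12*k
Z = -94864 (Z = (22*(8 - 12*8))*49 = (22*(8 - 96))*49 = (22*(-88))*49 = -1936*49 = -94864)
Z + f = -94864 - 584766 = -679630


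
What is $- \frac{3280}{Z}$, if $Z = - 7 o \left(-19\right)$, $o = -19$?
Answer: $\frac{3280}{2527} \approx 1.298$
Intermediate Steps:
$Z = -2527$ ($Z = \left(-7\right) \left(-19\right) \left(-19\right) = 133 \left(-19\right) = -2527$)
$- \frac{3280}{Z} = - \frac{3280}{-2527} = \left(-3280\right) \left(- \frac{1}{2527}\right) = \frac{3280}{2527}$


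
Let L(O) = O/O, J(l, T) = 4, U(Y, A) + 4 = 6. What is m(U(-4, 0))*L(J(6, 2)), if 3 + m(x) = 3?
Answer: 0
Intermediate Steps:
U(Y, A) = 2 (U(Y, A) = -4 + 6 = 2)
L(O) = 1
m(x) = 0 (m(x) = -3 + 3 = 0)
m(U(-4, 0))*L(J(6, 2)) = 0*1 = 0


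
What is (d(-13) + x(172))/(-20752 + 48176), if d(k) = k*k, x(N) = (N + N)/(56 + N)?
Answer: 9719/1563168 ≈ 0.0062175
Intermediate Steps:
x(N) = 2*N/(56 + N) (x(N) = (2*N)/(56 + N) = 2*N/(56 + N))
d(k) = k²
(d(-13) + x(172))/(-20752 + 48176) = ((-13)² + 2*172/(56 + 172))/(-20752 + 48176) = (169 + 2*172/228)/27424 = (169 + 2*172*(1/228))*(1/27424) = (169 + 86/57)*(1/27424) = (9719/57)*(1/27424) = 9719/1563168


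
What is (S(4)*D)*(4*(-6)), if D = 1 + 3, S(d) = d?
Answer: -384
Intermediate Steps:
D = 4
(S(4)*D)*(4*(-6)) = (4*4)*(4*(-6)) = 16*(-24) = -384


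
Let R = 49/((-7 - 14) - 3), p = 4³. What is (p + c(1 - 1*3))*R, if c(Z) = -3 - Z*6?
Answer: -3577/24 ≈ -149.04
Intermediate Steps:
c(Z) = -3 - 6*Z
p = 64
R = -49/24 (R = 49/(-21 - 3) = 49/(-24) = 49*(-1/24) = -49/24 ≈ -2.0417)
(p + c(1 - 1*3))*R = (64 + (-3 - 6*(1 - 1*3)))*(-49/24) = (64 + (-3 - 6*(1 - 3)))*(-49/24) = (64 + (-3 - 6*(-2)))*(-49/24) = (64 + (-3 + 12))*(-49/24) = (64 + 9)*(-49/24) = 73*(-49/24) = -3577/24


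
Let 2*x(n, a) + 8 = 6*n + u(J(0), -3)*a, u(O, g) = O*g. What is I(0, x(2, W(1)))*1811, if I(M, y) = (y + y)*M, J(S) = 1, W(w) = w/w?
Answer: 0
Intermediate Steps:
W(w) = 1
x(n, a) = -4 + 3*n - 3*a/2 (x(n, a) = -4 + (6*n + (1*(-3))*a)/2 = -4 + (6*n - 3*a)/2 = -4 + (-3*a + 6*n)/2 = -4 + (3*n - 3*a/2) = -4 + 3*n - 3*a/2)
I(M, y) = 2*M*y (I(M, y) = (2*y)*M = 2*M*y)
I(0, x(2, W(1)))*1811 = (2*0*(-4 + 3*2 - 3/2*1))*1811 = (2*0*(-4 + 6 - 3/2))*1811 = (2*0*(½))*1811 = 0*1811 = 0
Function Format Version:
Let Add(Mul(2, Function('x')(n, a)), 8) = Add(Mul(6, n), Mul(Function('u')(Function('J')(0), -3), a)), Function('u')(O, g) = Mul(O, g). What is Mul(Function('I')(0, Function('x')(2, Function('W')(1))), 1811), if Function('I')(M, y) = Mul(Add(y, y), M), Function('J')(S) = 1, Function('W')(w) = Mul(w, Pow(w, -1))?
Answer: 0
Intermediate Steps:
Function('W')(w) = 1
Function('x')(n, a) = Add(-4, Mul(3, n), Mul(Rational(-3, 2), a)) (Function('x')(n, a) = Add(-4, Mul(Rational(1, 2), Add(Mul(6, n), Mul(Mul(1, -3), a)))) = Add(-4, Mul(Rational(1, 2), Add(Mul(6, n), Mul(-3, a)))) = Add(-4, Mul(Rational(1, 2), Add(Mul(-3, a), Mul(6, n)))) = Add(-4, Add(Mul(3, n), Mul(Rational(-3, 2), a))) = Add(-4, Mul(3, n), Mul(Rational(-3, 2), a)))
Function('I')(M, y) = Mul(2, M, y) (Function('I')(M, y) = Mul(Mul(2, y), M) = Mul(2, M, y))
Mul(Function('I')(0, Function('x')(2, Function('W')(1))), 1811) = Mul(Mul(2, 0, Add(-4, Mul(3, 2), Mul(Rational(-3, 2), 1))), 1811) = Mul(Mul(2, 0, Add(-4, 6, Rational(-3, 2))), 1811) = Mul(Mul(2, 0, Rational(1, 2)), 1811) = Mul(0, 1811) = 0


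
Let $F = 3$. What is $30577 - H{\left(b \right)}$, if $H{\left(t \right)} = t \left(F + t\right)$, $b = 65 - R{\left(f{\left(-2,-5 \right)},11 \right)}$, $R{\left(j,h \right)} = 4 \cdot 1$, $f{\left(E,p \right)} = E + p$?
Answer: $26673$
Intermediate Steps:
$R{\left(j,h \right)} = 4$
$b = 61$ ($b = 65 - 4 = 61$)
$H{\left(t \right)} = t \left(3 + t\right)$
$30577 - H{\left(b \right)} = 30577 - 61 \left(3 + 61\right) = 30577 - 61 \cdot 64 = 30577 - 3904 = 26673$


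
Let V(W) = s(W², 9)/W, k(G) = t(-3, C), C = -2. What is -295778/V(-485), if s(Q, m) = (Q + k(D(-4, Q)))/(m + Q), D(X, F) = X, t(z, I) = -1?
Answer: 8436216348805/58806 ≈ 1.4346e+8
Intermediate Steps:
k(G) = -1
s(Q, m) = (-1 + Q)/(Q + m) (s(Q, m) = (Q - 1)/(m + Q) = (-1 + Q)/(Q + m))
V(W) = (-1 + W²)/(W*(9 + W²)) (V(W) = ((-1 + W²)/(W² + 9))/W = ((-1 + W²)/(9 + W²))/W = (-1 + W²)/(W*(9 + W²)))
-295778/V(-485) = -295778*(-485*(9 + (-485)²)/(-1 + (-485)²)) = -295778*(-485*(9 + 235225)/(-1 + 235225)) = -295778/((-1/485*235224/235234)) = -295778/((-1/485*1/235234*235224)) = -295778/(-117612/57044245) = -295778*(-57044245/117612) = 8436216348805/58806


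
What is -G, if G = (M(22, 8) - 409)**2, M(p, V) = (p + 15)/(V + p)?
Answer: -149646289/900 ≈ -1.6627e+5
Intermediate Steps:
M(p, V) = (15 + p)/(V + p)
G = 149646289/900 (G = ((15 + 22)/(8 + 22) - 409)**2 = (37/30 - 409)**2 = (-12233/30)**2 = 149646289/900 ≈ 1.6627e+5)
-G = -1*149646289/900 = -149646289/900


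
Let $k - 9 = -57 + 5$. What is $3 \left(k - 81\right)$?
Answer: $-372$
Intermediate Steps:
$k = -43$ ($k = 9 + \left(-57 + 5\right) = 9 - 52 = -43$)
$3 \left(k - 81\right) = 3 \left(-43 - 81\right) = 3 \left(-124\right) = -372$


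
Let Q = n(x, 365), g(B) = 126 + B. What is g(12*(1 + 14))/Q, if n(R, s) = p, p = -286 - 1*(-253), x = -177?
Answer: -102/11 ≈ -9.2727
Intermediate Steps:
p = -33 (p = -286 + 253 = -33)
n(R, s) = -33
Q = -33
g(12*(1 + 14))/Q = (126 + 12*(1 + 14))/(-33) = (126 + 12*15)*(-1/33) = (126 + 180)*(-1/33) = 306*(-1/33) = -102/11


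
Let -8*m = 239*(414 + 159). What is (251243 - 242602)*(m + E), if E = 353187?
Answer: 23231751909/8 ≈ 2.9040e+9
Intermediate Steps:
m = -136947/8 (m = -239*(414 + 159)/8 = -239*573/8 = -1/8*136947 = -136947/8 ≈ -17118.)
(251243 - 242602)*(m + E) = (251243 - 242602)*(-136947/8 + 353187) = 8641*(2688549/8) = 23231751909/8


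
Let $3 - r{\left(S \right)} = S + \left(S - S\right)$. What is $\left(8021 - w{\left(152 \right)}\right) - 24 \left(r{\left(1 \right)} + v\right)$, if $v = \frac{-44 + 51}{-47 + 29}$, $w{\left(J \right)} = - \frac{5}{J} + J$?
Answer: $\frac{3570647}{456} \approx 7830.4$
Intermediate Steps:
$w{\left(J \right)} = J - \frac{5}{J}$
$v = - \frac{7}{18}$ ($v = \frac{7}{-18} = 7 \left(- \frac{1}{18}\right) = - \frac{7}{18} \approx -0.38889$)
$r{\left(S \right)} = 3 - S$ ($r{\left(S \right)} = 3 - \left(S + \left(S - S\right)\right) = 3 - \left(S + 0\right) = 3 - S$)
$\left(8021 - w{\left(152 \right)}\right) - 24 \left(r{\left(1 \right)} + v\right) = \left(8021 - \left(152 - \frac{5}{152}\right)\right) - 24 \left(\left(3 - 1\right) - \frac{7}{18}\right) = \left(8021 - \left(152 - \frac{5}{152}\right)\right) - 24 \left(2 - \frac{7}{18}\right) = \left(8021 - \frac{23099}{152}\right) - 24 \cdot \frac{29}{18} = \left(8021 - \frac{23099}{152}\right) - \frac{116}{3} = \frac{1196093}{152} - \frac{116}{3} = \frac{3570647}{456}$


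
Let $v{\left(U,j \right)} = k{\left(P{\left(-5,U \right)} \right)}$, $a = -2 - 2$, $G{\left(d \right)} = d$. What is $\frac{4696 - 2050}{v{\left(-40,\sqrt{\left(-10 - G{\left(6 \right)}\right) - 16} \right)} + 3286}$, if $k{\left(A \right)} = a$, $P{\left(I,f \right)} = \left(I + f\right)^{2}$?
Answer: $\frac{441}{547} \approx 0.80622$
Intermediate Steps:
$a = -4$
$k{\left(A \right)} = -4$
$v{\left(U,j \right)} = -4$
$\frac{4696 - 2050}{v{\left(-40,\sqrt{\left(-10 - G{\left(6 \right)}\right) - 16} \right)} + 3286} = \frac{4696 - 2050}{-4 + 3286} = \frac{2646}{3282} = 2646 \cdot \frac{1}{3282} = \frac{441}{547}$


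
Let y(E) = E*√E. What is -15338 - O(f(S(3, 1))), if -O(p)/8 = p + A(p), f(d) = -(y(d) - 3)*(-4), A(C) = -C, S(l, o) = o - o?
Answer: -15338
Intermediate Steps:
y(E) = E^(3/2)
S(l, o) = 0
f(d) = -12 + 4*d^(3/2) (f(d) = -(d^(3/2) - 3)*(-4) = -(-3 + d^(3/2))*(-4) = -(12 - 4*d^(3/2)) = -12 + 4*d^(3/2))
O(p) = 0 (O(p) = -8*(p - p) = -8*0 = 0)
-15338 - O(f(S(3, 1))) = -15338 - 1*0 = -15338 + 0 = -15338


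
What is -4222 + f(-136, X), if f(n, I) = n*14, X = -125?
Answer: -6126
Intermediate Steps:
f(n, I) = 14*n
-4222 + f(-136, X) = -4222 + 14*(-136) = -4222 - 1904 = -6126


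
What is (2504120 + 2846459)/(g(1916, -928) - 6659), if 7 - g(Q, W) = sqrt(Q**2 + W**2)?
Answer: -8898012877/9929216 + 5350579*sqrt(283265)/9929216 ≈ -609.34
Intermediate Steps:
g(Q, W) = 7 - sqrt(Q**2 + W**2)
(2504120 + 2846459)/(g(1916, -928) - 6659) = (2504120 + 2846459)/((7 - sqrt(1916**2 + (-928)**2)) - 6659) = 5350579/((7 - sqrt(3671056 + 861184)) - 6659) = 5350579/((7 - sqrt(4532240)) - 6659) = 5350579/((7 - 4*sqrt(283265)) - 6659) = 5350579/(-6652 - 4*sqrt(283265))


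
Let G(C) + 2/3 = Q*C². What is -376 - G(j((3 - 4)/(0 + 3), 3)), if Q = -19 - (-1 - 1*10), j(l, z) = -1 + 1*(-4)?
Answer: -526/3 ≈ -175.33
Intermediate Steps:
j(l, z) = -5 (j(l, z) = -1 - 4 = -5)
Q = -8 (Q = -19 - (-1 - 10) = -19 - 1*(-11) = -19 + 11 = -8)
G(C) = -⅔ - 8*C²
-376 - G(j((3 - 4)/(0 + 3), 3)) = -376 - (-⅔ - 8*(-5)²) = -376 - (-⅔ - 8*25) = -376 - (-⅔ - 200) = -376 - 1*(-602/3) = -376 + 602/3 = -526/3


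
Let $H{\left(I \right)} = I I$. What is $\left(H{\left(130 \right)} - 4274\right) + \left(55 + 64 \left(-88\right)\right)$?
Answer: $7049$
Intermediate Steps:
$H{\left(I \right)} = I^{2}$
$\left(H{\left(130 \right)} - 4274\right) + \left(55 + 64 \left(-88\right)\right) = \left(130^{2} - 4274\right) + \left(55 + 64 \left(-88\right)\right) = \left(16900 - 4274\right) + \left(55 - 5632\right) = 12626 - 5577 = 7049$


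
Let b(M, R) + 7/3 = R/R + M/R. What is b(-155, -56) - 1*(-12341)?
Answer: 2073529/168 ≈ 12342.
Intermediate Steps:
b(M, R) = -4/3 + M/R (b(M, R) = -7/3 + (R/R + M/R) = -7/3 + (1 + M/R) = -4/3 + M/R)
b(-155, -56) - 1*(-12341) = (-4/3 - 155/(-56)) - 1*(-12341) = (-4/3 - 155*(-1/56)) + 12341 = (-4/3 + 155/56) + 12341 = 241/168 + 12341 = 2073529/168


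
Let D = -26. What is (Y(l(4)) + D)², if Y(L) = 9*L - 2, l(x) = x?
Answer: 64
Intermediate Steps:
Y(L) = -2 + 9*L
(Y(l(4)) + D)² = ((-2 + 9*4) - 26)² = ((-2 + 36) - 26)² = (34 - 26)² = 8² = 64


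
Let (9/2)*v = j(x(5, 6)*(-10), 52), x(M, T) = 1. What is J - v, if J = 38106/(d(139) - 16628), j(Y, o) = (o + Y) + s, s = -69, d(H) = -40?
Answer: 3439/926 ≈ 3.7138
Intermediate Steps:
j(Y, o) = -69 + Y + o (j(Y, o) = (o + Y) - 69 = (Y + o) - 69 = -69 + Y + o)
v = -6 (v = 2*(-69 + 1*(-10) + 52)/9 = 2*(-69 - 10 + 52)/9 = (2/9)*(-27) = -6)
J = -2117/926 (J = 38106/(-40 - 16628) = 38106/(-16668) = 38106*(-1/16668) = -2117/926 ≈ -2.2862)
J - v = -2117/926 - 1*(-6) = -2117/926 + 6 = 3439/926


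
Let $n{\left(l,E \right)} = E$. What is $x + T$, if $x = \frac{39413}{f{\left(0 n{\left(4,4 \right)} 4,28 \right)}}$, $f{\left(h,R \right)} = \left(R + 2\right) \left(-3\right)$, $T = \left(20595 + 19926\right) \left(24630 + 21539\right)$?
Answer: $\frac{168373224997}{90} \approx 1.8708 \cdot 10^{9}$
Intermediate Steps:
$T = 1870814049$ ($T = 40521 \cdot 46169 = 1870814049$)
$f{\left(h,R \right)} = -6 - 3 R$ ($f{\left(h,R \right)} = \left(2 + R\right) \left(-3\right) = -6 - 3 R$)
$x = - \frac{39413}{90}$ ($x = \frac{39413}{-6 - 84} = \frac{39413}{-90} = 39413 \left(- \frac{1}{90}\right) = - \frac{39413}{90} \approx -437.92$)
$x + T = - \frac{39413}{90} + 1870814049 = \frac{168373224997}{90}$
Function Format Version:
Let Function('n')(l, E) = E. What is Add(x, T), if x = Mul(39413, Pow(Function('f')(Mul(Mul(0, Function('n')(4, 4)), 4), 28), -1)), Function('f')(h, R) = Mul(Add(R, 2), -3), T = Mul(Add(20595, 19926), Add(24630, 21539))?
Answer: Rational(168373224997, 90) ≈ 1.8708e+9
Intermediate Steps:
T = 1870814049 (T = Mul(40521, 46169) = 1870814049)
Function('f')(h, R) = Add(-6, Mul(-3, R)) (Function('f')(h, R) = Mul(Add(2, R), -3) = Add(-6, Mul(-3, R)))
x = Rational(-39413, 90) (x = Mul(39413, Pow(Add(-6, Mul(-3, 28)), -1)) = Mul(39413, Pow(Add(-6, -84), -1)) = Mul(39413, Pow(-90, -1)) = Mul(39413, Rational(-1, 90)) = Rational(-39413, 90) ≈ -437.92)
Add(x, T) = Add(Rational(-39413, 90), 1870814049) = Rational(168373224997, 90)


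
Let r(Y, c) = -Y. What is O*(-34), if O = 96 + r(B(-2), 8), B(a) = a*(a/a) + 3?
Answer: -3230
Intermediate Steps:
B(a) = 3 + a (B(a) = a*1 + 3 = a + 3 = 3 + a)
O = 95 (O = 96 - (3 - 2) = 96 - 1*1 = 96 - 1 = 95)
O*(-34) = 95*(-34) = -3230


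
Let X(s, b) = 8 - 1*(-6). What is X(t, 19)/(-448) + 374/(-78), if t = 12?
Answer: -6023/1248 ≈ -4.8261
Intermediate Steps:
X(s, b) = 14 (X(s, b) = 8 + 6 = 14)
X(t, 19)/(-448) + 374/(-78) = 14/(-448) + 374/(-78) = 14*(-1/448) + 374*(-1/78) = -1/32 - 187/39 = -6023/1248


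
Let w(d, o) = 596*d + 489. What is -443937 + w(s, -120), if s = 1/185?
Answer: -82037284/185 ≈ -4.4345e+5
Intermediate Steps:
s = 1/185 ≈ 0.0054054
w(d, o) = 489 + 596*d
-443937 + w(s, -120) = -443937 + (489 + 596*(1/185)) = -443937 + (489 + 596/185) = -443937 + 91061/185 = -82037284/185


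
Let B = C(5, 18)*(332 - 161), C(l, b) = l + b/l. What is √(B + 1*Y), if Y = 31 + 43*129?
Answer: √176215/5 ≈ 83.956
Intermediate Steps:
Y = 5578 (Y = 31 + 5547 = 5578)
B = 7353/5 (B = (5 + 18/5)*(332 - 161) = (5 + 18*(⅕))*171 = (5 + 18/5)*171 = (43/5)*171 = 7353/5 ≈ 1470.6)
√(B + 1*Y) = √(7353/5 + 1*5578) = √(7353/5 + 5578) = √(35243/5) = √176215/5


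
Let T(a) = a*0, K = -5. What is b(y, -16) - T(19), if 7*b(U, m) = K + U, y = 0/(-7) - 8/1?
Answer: -13/7 ≈ -1.8571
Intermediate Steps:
y = -8 (y = 0*(-⅐) - 8*1 = 0 - 8 = -8)
T(a) = 0
b(U, m) = -5/7 + U/7 (b(U, m) = (-5 + U)/7 = -5/7 + U/7)
b(y, -16) - T(19) = (-5/7 + (⅐)*(-8)) - 1*0 = (-5/7 - 8/7) + 0 = -13/7 + 0 = -13/7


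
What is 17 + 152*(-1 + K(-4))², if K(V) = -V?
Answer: 1385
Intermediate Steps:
17 + 152*(-1 + K(-4))² = 17 + 152*(-1 - 1*(-4))² = 17 + 152*(-1 + 4)² = 17 + 152*3² = 17 + 152*9 = 17 + 1368 = 1385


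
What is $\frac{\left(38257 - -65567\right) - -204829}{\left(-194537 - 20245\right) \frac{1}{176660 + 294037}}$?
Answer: $- \frac{48427347047}{71594} \approx -6.7642 \cdot 10^{5}$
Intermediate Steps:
$\frac{\left(38257 - -65567\right) - -204829}{\left(-194537 - 20245\right) \frac{1}{176660 + 294037}} = \frac{\left(38257 + 65567\right) + 204829}{\left(-214782\right) \frac{1}{470697}} = \frac{103824 + 204829}{\left(-214782\right) \frac{1}{470697}} = \frac{308653}{- \frac{71594}{156899}} = 308653 \left(- \frac{156899}{71594}\right) = - \frac{48427347047}{71594}$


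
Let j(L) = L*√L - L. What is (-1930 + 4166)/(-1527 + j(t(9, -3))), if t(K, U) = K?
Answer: -2236/1509 ≈ -1.4818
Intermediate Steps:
j(L) = L^(3/2) - L
(-1930 + 4166)/(-1527 + j(t(9, -3))) = (-1930 + 4166)/(-1527 + (9^(3/2) - 1*9)) = 2236/(-1527 + (27 - 9)) = 2236/(-1527 + 18) = 2236/(-1509) = 2236*(-1/1509) = -2236/1509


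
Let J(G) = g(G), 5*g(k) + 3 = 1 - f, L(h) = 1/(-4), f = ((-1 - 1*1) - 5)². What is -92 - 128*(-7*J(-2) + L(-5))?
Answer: -45996/5 ≈ -9199.2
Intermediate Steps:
f = 49 (f = ((-1 - 1) - 5)² = (-2 - 5)² = (-7)² = 49)
L(h) = -¼
g(k) = -51/5 (g(k) = -⅗ + (1 - 1*49)/5 = -⅗ + (1 - 49)/5 = -⅗ + (⅕)*(-48) = -⅗ - 48/5 = -51/5)
J(G) = -51/5
-92 - 128*(-7*J(-2) + L(-5)) = -92 - 128*(-7*(-51/5) - ¼) = -92 - 128*(357/5 - ¼) = -92 - 128*1423/20 = -92 - 45536/5 = -45996/5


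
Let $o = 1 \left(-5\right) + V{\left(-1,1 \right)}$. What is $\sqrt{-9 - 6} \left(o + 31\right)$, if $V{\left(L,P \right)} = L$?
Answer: $25 i \sqrt{15} \approx 96.825 i$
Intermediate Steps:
$o = -6$ ($o = 1 \left(-5\right) - 1 = -5 - 1 = -6$)
$\sqrt{-9 - 6} \left(o + 31\right) = \sqrt{-9 - 6} \left(-6 + 31\right) = \sqrt{-15} \cdot 25 = i \sqrt{15} \cdot 25 = 25 i \sqrt{15}$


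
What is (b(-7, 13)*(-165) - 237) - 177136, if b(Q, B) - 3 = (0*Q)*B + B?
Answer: -180013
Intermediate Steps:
b(Q, B) = 3 + B (b(Q, B) = 3 + ((0*Q)*B + B) = 3 + (0*B + B) = 3 + (0 + B) = 3 + B)
(b(-7, 13)*(-165) - 237) - 177136 = ((3 + 13)*(-165) - 237) - 177136 = (16*(-165) - 237) - 177136 = (-2640 - 237) - 177136 = -2877 - 177136 = -180013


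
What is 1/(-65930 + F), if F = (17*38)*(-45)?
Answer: -1/95000 ≈ -1.0526e-5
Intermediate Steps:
F = -29070 (F = 646*(-45) = -29070)
1/(-65930 + F) = 1/(-65930 - 29070) = 1/(-95000) = -1/95000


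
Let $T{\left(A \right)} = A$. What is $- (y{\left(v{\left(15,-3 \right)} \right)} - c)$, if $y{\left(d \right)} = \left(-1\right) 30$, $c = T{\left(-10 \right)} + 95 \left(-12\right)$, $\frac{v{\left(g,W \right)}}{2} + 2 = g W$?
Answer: $-1120$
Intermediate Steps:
$v{\left(g,W \right)} = -4 + 2 W g$ ($v{\left(g,W \right)} = -4 + 2 g W = -4 + 2 W g$)
$c = -1150$ ($c = -10 + 95 \left(-12\right) = -10 - 1140 = -1150$)
$y{\left(d \right)} = -30$
$- (y{\left(v{\left(15,-3 \right)} \right)} - c) = - (-30 - -1150) = - (-30 + 1150) = \left(-1\right) 1120 = -1120$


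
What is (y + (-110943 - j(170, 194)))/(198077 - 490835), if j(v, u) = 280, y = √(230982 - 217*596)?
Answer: 111223/292758 - 5*√4066/292758 ≈ 0.37883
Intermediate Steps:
y = 5*√4066 (y = √(230982 - 129332) = √101650 = 5*√4066 ≈ 318.83)
(y + (-110943 - j(170, 194)))/(198077 - 490835) = (5*√4066 + (-110943 - 1*280))/(198077 - 490835) = (5*√4066 + (-110943 - 280))/(-292758) = (5*√4066 - 111223)*(-1/292758) = (-111223 + 5*√4066)*(-1/292758) = 111223/292758 - 5*√4066/292758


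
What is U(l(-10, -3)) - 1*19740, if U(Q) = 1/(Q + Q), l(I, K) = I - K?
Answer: -276361/14 ≈ -19740.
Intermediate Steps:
U(Q) = 1/(2*Q)
U(l(-10, -3)) - 1*19740 = 1/(2*(-10 - 1*(-3))) - 1*19740 = 1/(2*(-10 + 3)) - 19740 = (½)/(-7) - 19740 = (½)*(-⅐) - 19740 = -1/14 - 19740 = -276361/14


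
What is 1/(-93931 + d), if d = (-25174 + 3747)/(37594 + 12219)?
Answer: -49813/4679006330 ≈ -1.0646e-5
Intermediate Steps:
d = -21427/49813 ≈ -0.43015
1/(-93931 + d) = 1/(-93931 - 21427/49813) = 1/(-4679006330/49813) = -49813/4679006330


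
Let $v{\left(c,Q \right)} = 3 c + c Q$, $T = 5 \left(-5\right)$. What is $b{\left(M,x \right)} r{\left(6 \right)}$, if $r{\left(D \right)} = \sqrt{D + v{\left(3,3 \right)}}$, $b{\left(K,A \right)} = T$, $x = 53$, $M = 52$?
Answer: $- 50 \sqrt{6} \approx -122.47$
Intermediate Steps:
$T = -25$
$b{\left(K,A \right)} = -25$
$v{\left(c,Q \right)} = 3 c + Q c$
$r{\left(D \right)} = \sqrt{18 + D}$ ($r{\left(D \right)} = \sqrt{D + 3 \left(3 + 3\right)} = \sqrt{D + 3 \cdot 6} = \sqrt{D + 18} = \sqrt{18 + D}$)
$b{\left(M,x \right)} r{\left(6 \right)} = - 25 \sqrt{18 + 6} = - 25 \sqrt{24} = - 25 \cdot 2 \sqrt{6} = - 50 \sqrt{6}$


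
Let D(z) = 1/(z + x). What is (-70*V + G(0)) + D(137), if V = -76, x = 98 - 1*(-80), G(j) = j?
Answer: 1675801/315 ≈ 5320.0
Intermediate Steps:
x = 178 (x = 98 + 80 = 178)
D(z) = 1/(178 + z) (D(z) = 1/(z + 178) = 1/(178 + z))
(-70*V + G(0)) + D(137) = (-70*(-76) + 0) + 1/(178 + 137) = (5320 + 0) + 1/315 = 5320 + 1/315 = 1675801/315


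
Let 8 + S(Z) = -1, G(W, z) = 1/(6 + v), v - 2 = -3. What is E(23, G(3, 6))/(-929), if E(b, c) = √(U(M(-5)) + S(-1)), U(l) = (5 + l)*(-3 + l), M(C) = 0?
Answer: -2*I*√6/929 ≈ -0.0052734*I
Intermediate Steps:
v = -1 (v = 2 - 3 = -1)
G(W, z) = ⅕ (G(W, z) = 1/(6 - 1) = 1/5 = ⅕)
S(Z) = -9 (S(Z) = -8 - 1 = -9)
U(l) = (-3 + l)*(5 + l)
E(b, c) = 2*I*√6 (E(b, c) = √((-15 + 0² + 2*0) - 9) = √((-15 + 0 + 0) - 9) = √(-15 - 9) = √(-24) = 2*I*√6)
E(23, G(3, 6))/(-929) = (2*I*√6)/(-929) = (2*I*√6)*(-1/929) = -2*I*√6/929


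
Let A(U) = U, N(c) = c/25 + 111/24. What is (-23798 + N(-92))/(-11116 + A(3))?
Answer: 4759411/2222600 ≈ 2.1414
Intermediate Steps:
N(c) = 37/8 + c/25 (N(c) = c*(1/25) + 111*(1/24) = c/25 + 37/8 = 37/8 + c/25)
(-23798 + N(-92))/(-11116 + A(3)) = (-23798 + (37/8 + (1/25)*(-92)))/(-11116 + 3) = (-23798 + (37/8 - 92/25))/(-11113) = (-23798 + 189/200)*(-1/11113) = -4759411/200*(-1/11113) = 4759411/2222600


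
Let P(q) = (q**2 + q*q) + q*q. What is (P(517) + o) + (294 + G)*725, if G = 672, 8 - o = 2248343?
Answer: -746118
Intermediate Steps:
o = -2248335 (o = 8 - 1*2248343 = 8 - 2248343 = -2248335)
P(q) = 3*q**2 (P(q) = (q**2 + q**2) + q**2 = 2*q**2 + q**2 = 3*q**2)
(P(517) + o) + (294 + G)*725 = (3*517**2 - 2248335) + (294 + 672)*725 = (3*267289 - 2248335) + 966*725 = (801867 - 2248335) + 700350 = -1446468 + 700350 = -746118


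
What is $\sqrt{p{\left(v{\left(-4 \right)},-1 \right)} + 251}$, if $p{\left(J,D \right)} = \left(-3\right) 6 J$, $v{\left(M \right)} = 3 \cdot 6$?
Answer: $i \sqrt{73} \approx 8.544 i$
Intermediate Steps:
$v{\left(M \right)} = 18$
$p{\left(J,D \right)} = - 18 J$
$\sqrt{p{\left(v{\left(-4 \right)},-1 \right)} + 251} = \sqrt{\left(-18\right) 18 + 251} = \sqrt{-324 + 251} = \sqrt{-73} = i \sqrt{73}$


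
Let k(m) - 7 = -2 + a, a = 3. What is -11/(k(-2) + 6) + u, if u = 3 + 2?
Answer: 59/14 ≈ 4.2143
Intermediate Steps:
k(m) = 8 (k(m) = 7 + (-2 + 3) = 7 + 1 = 8)
u = 5
-11/(k(-2) + 6) + u = -11/(8 + 6) + 5 = -11/14 + 5 = 59/14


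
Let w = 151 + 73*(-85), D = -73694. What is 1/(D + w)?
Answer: -1/79748 ≈ -1.2540e-5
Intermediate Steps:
w = -6054 (w = 151 - 6205 = -6054)
1/(D + w) = 1/(-73694 - 6054) = 1/(-79748) = -1/79748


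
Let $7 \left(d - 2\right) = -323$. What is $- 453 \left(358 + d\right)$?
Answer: $- \frac{995241}{7} \approx -1.4218 \cdot 10^{5}$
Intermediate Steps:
$d = - \frac{309}{7}$ ($d = 2 + \frac{1}{7} \left(-323\right) = 2 - \frac{323}{7} = - \frac{309}{7} \approx -44.143$)
$- 453 \left(358 + d\right) = - 453 \left(358 - \frac{309}{7}\right) = \left(-453\right) \frac{2197}{7} = - \frac{995241}{7}$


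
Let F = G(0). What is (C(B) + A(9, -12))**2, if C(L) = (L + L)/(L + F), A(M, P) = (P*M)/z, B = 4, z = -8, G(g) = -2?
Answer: 1225/4 ≈ 306.25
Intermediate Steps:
F = -2
A(M, P) = -M*P/8 (A(M, P) = (P*M)/(-8) = (M*P)*(-1/8) = -M*P/8)
C(L) = 2*L/(-2 + L) (C(L) = (L + L)/(L - 2) = (2*L)/(-2 + L) = 2*L/(-2 + L))
(C(B) + A(9, -12))**2 = (2*4/(-2 + 4) - 1/8*9*(-12))**2 = (2*4/2 + 27/2)**2 = (2*4*(1/2) + 27/2)**2 = (4 + 27/2)**2 = (35/2)**2 = 1225/4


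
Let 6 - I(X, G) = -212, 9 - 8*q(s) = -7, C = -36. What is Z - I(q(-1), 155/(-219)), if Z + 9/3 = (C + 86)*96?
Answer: 4579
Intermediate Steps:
q(s) = 2 (q(s) = 9/8 - ⅛*(-7) = 9/8 + 7/8 = 2)
Z = 4797 (Z = -3 + (-36 + 86)*96 = -3 + 50*96 = -3 + 4800 = 4797)
I(X, G) = 218 (I(X, G) = 6 - 1*(-212) = 6 + 212 = 218)
Z - I(q(-1), 155/(-219)) = 4797 - 1*218 = 4797 - 218 = 4579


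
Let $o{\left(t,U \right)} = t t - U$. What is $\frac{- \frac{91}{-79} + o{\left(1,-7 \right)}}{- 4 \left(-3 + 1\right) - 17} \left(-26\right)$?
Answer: $\frac{6266}{237} \approx 26.439$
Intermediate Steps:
$o{\left(t,U \right)} = t^{2} - U$
$\frac{- \frac{91}{-79} + o{\left(1,-7 \right)}}{- 4 \left(-3 + 1\right) - 17} \left(-26\right) = \frac{- \frac{91}{-79} + \left(1^{2} - -7\right)}{- 4 \left(-3 + 1\right) - 17} \left(-26\right) = \frac{\left(-91\right) \left(- \frac{1}{79}\right) + \left(1 + 7\right)}{\left(-4\right) \left(-2\right) - 17} \left(-26\right) = \frac{\frac{91}{79} + 8}{8 - 17} \left(-26\right) = \frac{723}{79 \left(-9\right)} \left(-26\right) = \frac{723}{79} \left(- \frac{1}{9}\right) \left(-26\right) = \left(- \frac{241}{237}\right) \left(-26\right) = \frac{6266}{237}$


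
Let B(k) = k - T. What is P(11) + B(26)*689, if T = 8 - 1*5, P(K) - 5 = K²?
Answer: 15973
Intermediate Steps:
P(K) = 5 + K²
T = 3 (T = 8 - 5 = 3)
B(k) = -3 + k (B(k) = k - 1*3 = k - 3 = -3 + k)
P(11) + B(26)*689 = (5 + 11²) + (-3 + 26)*689 = (5 + 121) + 23*689 = 126 + 15847 = 15973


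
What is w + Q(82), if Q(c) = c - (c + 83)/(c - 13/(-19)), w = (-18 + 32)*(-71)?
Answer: -1435887/1571 ≈ -914.00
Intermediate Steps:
w = -994 (w = 14*(-71) = -994)
Q(c) = c - (83 + c)/(13/19 + c) (Q(c) = c - (83 + c)/(c - 13*(-1/19)) = c - (83 + c)/(c + 13/19) = c - (83 + c)/(13/19 + c))
w + Q(82) = -994 + (-1577 - 6*82 + 19*82²)/(13 + 19*82) = -994 + (-1577 - 492 + 19*6724)/(13 + 1558) = -994 + (-1577 - 492 + 127756)/1571 = -994 + (1/1571)*125687 = -994 + 125687/1571 = -1435887/1571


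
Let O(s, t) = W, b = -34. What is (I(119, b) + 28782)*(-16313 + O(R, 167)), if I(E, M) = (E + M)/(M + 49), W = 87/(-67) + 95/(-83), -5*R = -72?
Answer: -38983733577/83 ≈ -4.6968e+8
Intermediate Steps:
R = 72/5 (R = -1/5*(-72) = 72/5 ≈ 14.400)
W = -13586/5561 (W = 87*(-1/67) + 95*(-1/83) = -87/67 - 95/83 = -13586/5561 ≈ -2.4431)
O(s, t) = -13586/5561
I(E, M) = (E + M)/(49 + M)
(I(119, b) + 28782)*(-16313 + O(R, 167)) = ((119 - 34)/(49 - 34) + 28782)*(-16313 - 13586/5561) = (85/15 + 28782)*(-90730179/5561) = ((1/15)*85 + 28782)*(-90730179/5561) = (17/3 + 28782)*(-90730179/5561) = (86363/3)*(-90730179/5561) = -38983733577/83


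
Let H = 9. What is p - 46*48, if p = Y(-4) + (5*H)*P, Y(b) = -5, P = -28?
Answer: -3473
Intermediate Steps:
p = -1265 (p = -5 + (5*9)*(-28) = -5 + 45*(-28) = -5 - 1260 = -1265)
p - 46*48 = -1265 - 46*48 = -1265 - 1*2208 = -1265 - 2208 = -3473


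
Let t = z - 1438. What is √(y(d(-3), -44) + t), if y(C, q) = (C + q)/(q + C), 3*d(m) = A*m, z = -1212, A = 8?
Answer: I*√2649 ≈ 51.468*I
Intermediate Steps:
d(m) = 8*m/3 (d(m) = (8*m)/3 = 8*m/3)
y(C, q) = 1 (y(C, q) = (C + q)/(C + q) = 1)
t = -2650 (t = -1212 - 1438 = -2650)
√(y(d(-3), -44) + t) = √(1 - 2650) = √(-2649) = I*√2649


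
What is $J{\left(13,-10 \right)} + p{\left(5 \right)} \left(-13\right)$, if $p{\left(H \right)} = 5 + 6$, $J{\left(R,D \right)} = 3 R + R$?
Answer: $-91$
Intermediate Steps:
$J{\left(R,D \right)} = 4 R$
$p{\left(H \right)} = 11$
$J{\left(13,-10 \right)} + p{\left(5 \right)} \left(-13\right) = 4 \cdot 13 + 11 \left(-13\right) = 52 - 143 = -91$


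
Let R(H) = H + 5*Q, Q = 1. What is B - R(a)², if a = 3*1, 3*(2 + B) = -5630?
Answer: -5828/3 ≈ -1942.7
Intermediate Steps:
B = -5636/3 (B = -2 + (⅓)*(-5630) = -2 - 5630/3 = -5636/3 ≈ -1878.7)
a = 3
R(H) = 5 + H (R(H) = H + 5*1 = H + 5 = 5 + H)
B - R(a)² = -5636/3 - (5 + 3)² = -5636/3 - 1*8² = -5636/3 - 1*64 = -5636/3 - 64 = -5828/3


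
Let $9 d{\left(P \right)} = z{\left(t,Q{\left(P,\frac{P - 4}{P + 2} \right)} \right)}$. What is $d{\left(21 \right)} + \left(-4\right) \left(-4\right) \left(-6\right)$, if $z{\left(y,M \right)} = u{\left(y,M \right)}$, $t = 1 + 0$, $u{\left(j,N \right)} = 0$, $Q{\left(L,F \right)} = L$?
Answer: $-96$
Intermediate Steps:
$t = 1$
$z{\left(y,M \right)} = 0$
$d{\left(P \right)} = 0$ ($d{\left(P \right)} = \frac{1}{9} \cdot 0 = 0$)
$d{\left(21 \right)} + \left(-4\right) \left(-4\right) \left(-6\right) = 0 + \left(-4\right) \left(-4\right) \left(-6\right) = 0 + 16 \left(-6\right) = 0 - 96 = -96$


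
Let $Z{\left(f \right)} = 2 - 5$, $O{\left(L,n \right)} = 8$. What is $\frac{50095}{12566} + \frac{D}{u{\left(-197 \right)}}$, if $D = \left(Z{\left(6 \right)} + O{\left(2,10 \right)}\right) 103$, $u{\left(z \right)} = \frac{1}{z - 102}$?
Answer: $- \frac{1934925415}{12566} \approx -1.5398 \cdot 10^{5}$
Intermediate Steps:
$u{\left(z \right)} = \frac{1}{-102 + z}$
$Z{\left(f \right)} = -3$ ($Z{\left(f \right)} = 2 - 5 = -3$)
$D = 515$ ($D = \left(-3 + 8\right) 103 = 5 \cdot 103 = 515$)
$\frac{50095}{12566} + \frac{D}{u{\left(-197 \right)}} = \frac{50095}{12566} + \frac{515}{\frac{1}{-102 - 197}} = 50095 \cdot \frac{1}{12566} + \frac{515}{\frac{1}{-299}} = \frac{50095}{12566} + \frac{515}{- \frac{1}{299}} = \frac{50095}{12566} + 515 \left(-299\right) = \frac{50095}{12566} - 153985 = - \frac{1934925415}{12566}$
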